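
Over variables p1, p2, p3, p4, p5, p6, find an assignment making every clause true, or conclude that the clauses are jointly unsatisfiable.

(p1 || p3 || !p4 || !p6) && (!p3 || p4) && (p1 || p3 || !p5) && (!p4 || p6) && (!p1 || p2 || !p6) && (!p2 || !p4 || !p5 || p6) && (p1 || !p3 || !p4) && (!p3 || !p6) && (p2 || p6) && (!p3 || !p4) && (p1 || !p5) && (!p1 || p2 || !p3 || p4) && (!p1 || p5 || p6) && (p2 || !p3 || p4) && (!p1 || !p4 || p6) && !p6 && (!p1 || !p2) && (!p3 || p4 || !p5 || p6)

p1: False; p2: True; p3: False; p4: False; p5: False; p6: False

Unit clause (!p6) forces p6 = False.
In (!p4 || p6) only !p4 is left, so p4 = False.
In (p2 || p6) only p2 is left, so p2 = True.
In (!p1 || !p2) only !p1 is left, so p1 = False.
In (!p3 || p4) only !p3 is left, so p3 = False.
In (p1 || p3 || !p5) only !p5 is left, so p5 = False.
All clauses satisfied.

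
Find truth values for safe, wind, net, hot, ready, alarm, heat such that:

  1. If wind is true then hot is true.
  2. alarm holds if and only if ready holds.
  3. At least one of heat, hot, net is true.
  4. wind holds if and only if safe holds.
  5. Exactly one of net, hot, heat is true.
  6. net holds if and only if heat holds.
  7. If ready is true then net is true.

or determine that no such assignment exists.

safe = True, wind = True, net = False, hot = True, ready = False, alarm = False, heat = False

  (1) wind=T ⇒ hot: T ✓
  (2) alarm=F, ready=F — same ✓
  (3) {heat, hot, net}: 1 true — at least one ✓
  (4) wind=T, safe=T — same ✓
  (5) {net, hot, heat}: 1 true — exactly one ✓
  (6) net=F, heat=F — same ✓
  (7) ready=F ⇒ net: vacuous ✓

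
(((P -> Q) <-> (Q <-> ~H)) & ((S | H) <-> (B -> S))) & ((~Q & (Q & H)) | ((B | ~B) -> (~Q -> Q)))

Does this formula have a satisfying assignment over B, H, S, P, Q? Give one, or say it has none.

B = True; H = False; S = False; P = True; Q = True

  ((P -> Q) <-> (Q <-> ~H)) & ((S | H) <-> (B -> S)) = True
    (P -> Q) <-> (Q <-> ~H) = True
      P -> Q = True
      Q <-> ~H = True
        ~H = True
    (S | H) <-> (B -> S) = True
      S | H = False
      B -> S = False
  (~Q & (Q & H)) | ((B | ~B) -> (~Q -> Q)) = True
    ~Q & (Q & H) = False
      ~Q = False
      Q & H = False
    (B | ~B) -> (~Q -> Q) = True
      B | ~B = True
        ~B = False
      ~Q -> Q = True
        ~Q = False
Both conjuncts True, so the formula holds.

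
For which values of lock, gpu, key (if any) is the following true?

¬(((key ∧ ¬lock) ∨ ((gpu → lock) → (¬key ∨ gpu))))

lock = True, gpu = False, key = True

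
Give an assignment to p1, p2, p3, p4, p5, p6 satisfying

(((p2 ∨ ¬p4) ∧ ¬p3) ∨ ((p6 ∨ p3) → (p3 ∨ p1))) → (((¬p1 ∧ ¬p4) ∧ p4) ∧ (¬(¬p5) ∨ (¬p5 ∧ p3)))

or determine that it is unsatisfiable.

p1 = False; p2 = False; p3 = False; p4 = True; p5 = True; p6 = True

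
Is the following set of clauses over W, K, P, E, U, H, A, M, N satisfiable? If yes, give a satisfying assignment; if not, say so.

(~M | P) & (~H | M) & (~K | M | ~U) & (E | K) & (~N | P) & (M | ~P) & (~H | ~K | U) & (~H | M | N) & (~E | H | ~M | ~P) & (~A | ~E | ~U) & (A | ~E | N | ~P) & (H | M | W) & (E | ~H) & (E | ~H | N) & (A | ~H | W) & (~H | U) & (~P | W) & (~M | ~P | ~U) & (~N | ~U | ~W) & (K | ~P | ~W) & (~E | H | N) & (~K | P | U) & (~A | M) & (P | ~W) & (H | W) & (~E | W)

Set W = True.
  then (P | ~W) forces P = True.
  then (M | ~P) forces M = True.
  then (~M | ~P | ~U) forces U = False.
  then (K | ~P | ~W) forces K = True.
  then (~H | ~K | U) forces H = False.
  then (~E | H | ~M | ~P) forces E = False.
Set A = True.
Set N = False.
All clauses satisfied.

W=T, K=T, P=T, E=F, U=F, H=F, A=T, M=T, N=F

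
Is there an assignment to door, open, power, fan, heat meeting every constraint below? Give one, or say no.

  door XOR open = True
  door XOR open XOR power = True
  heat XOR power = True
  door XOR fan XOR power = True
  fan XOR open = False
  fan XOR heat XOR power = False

door=F; open=T; power=F; fan=T; heat=T

door XOR open = F XOR T = True ✓
door XOR open XOR power = F XOR T XOR F = True ✓
heat XOR power = T XOR F = True ✓
door XOR fan XOR power = F XOR T XOR F = True ✓
fan XOR open = T XOR T = False ✓
fan XOR heat XOR power = T XOR T XOR F = False ✓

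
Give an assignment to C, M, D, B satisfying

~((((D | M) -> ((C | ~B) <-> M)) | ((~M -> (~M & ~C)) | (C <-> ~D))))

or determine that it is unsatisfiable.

C: True; M: False; D: True; B: False

  ~((((D | M) -> ((C | ~B) <-> M)) | ((~M -> (~M & ~C)) | (C <-> ~D)))) = True
    ((D | M) -> ((C | ~B) <-> M)) | ((~M -> (~M & ~C)) | (C <-> ~D)) = False
      (D | M) -> ((C | ~B) <-> M) = False
        D | M = True
        (C | ~B) <-> M = False
          C | ~B = True
            ~B = True
      (~M -> (~M & ~C)) | (C <-> ~D) = False
        ~M -> (~M & ~C) = False
          ~M = True
          ~M & ~C = False
            ~M = True
            ~C = False
        C <-> ~D = False
          ~D = False
The formula evaluates to True.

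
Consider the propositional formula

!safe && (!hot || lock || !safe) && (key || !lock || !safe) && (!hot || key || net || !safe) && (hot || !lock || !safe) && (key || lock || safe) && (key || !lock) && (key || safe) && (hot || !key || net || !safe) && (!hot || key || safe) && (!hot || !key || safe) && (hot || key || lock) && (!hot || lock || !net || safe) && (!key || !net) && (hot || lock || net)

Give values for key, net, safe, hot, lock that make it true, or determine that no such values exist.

Unit clause (!safe) forces safe = False.
In (key || safe) only key is left, so key = True.
In (!hot || !key || safe) only !hot is left, so hot = False.
In (!key || !net) only !net is left, so net = False.
In (hot || lock || net) only lock is left, so lock = True.
All clauses satisfied.

key: True; net: False; safe: False; hot: False; lock: True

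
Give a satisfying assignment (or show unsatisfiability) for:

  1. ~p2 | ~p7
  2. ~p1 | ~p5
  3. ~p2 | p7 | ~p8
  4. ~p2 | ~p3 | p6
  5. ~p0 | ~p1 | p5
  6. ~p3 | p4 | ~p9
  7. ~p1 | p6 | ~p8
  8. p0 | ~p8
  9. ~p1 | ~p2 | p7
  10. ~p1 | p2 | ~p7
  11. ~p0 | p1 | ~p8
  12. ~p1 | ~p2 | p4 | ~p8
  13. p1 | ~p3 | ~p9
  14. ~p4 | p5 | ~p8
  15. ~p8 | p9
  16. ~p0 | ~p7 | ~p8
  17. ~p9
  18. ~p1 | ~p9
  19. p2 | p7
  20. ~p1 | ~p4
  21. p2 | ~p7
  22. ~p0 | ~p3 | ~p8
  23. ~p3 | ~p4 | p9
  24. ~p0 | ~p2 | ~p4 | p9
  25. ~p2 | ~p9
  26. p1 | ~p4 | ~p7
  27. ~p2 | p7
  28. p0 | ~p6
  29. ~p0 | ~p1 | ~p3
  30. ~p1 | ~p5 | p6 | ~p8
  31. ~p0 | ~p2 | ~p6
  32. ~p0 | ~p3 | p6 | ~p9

The formula is unsatisfiable.

Case p2 = True:
  (~p2 | ~p7) forces p7 = False.
  Clause (~p2 | p7) is falsified — contradiction.
Case p2 = False:
  (~p9) forces p9 = False.
  (~p8 | p9) forces p8 = False.
  (p2 | p7) forces p7 = True.
  Clause (p2 | ~p7) is falsified — contradiction.
Both cases fail, so the formula is unsatisfiable.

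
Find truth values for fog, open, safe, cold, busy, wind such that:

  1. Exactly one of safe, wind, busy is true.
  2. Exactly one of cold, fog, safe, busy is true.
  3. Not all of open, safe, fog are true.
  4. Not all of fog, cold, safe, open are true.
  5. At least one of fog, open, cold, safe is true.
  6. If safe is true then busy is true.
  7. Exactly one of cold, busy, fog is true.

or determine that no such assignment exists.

fog: False, open: True, safe: False, cold: True, busy: False, wind: True

  (1) {safe, wind, busy}: 1 true — exactly one ✓
  (2) {cold, fog, safe, busy}: 1 true — exactly one ✓
  (3) {open, safe, fog}: 1/3 true — not all ✓
  (4) {fog, cold, safe, open}: 2/4 true — not all ✓
  (5) {fog, open, cold, safe}: 2 true — at least one ✓
  (6) safe=F ⇒ busy: vacuous ✓
  (7) {cold, busy, fog}: 1 true — exactly one ✓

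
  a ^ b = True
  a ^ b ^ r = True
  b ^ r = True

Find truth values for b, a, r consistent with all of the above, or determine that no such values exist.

b: True, a: False, r: False

a ^ b = F ^ T = True ✓
a ^ b ^ r = F ^ T ^ F = True ✓
b ^ r = T ^ F = True ✓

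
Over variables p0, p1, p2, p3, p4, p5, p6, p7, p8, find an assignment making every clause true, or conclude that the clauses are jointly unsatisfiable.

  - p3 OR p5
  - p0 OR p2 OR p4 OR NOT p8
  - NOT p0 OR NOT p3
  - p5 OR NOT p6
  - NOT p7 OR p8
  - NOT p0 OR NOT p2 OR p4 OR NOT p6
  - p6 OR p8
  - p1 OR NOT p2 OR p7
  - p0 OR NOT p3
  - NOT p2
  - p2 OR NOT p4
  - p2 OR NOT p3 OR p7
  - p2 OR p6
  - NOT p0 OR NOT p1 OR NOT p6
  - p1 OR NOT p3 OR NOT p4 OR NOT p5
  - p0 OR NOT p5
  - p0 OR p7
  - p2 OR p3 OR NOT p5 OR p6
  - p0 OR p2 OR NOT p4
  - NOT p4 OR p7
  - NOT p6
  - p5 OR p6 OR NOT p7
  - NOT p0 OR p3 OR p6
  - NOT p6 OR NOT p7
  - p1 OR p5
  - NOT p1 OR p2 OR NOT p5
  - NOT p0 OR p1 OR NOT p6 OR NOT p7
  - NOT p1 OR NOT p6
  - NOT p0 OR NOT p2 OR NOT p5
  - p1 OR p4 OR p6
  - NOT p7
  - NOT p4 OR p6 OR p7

Unsatisfiable — no assignment works.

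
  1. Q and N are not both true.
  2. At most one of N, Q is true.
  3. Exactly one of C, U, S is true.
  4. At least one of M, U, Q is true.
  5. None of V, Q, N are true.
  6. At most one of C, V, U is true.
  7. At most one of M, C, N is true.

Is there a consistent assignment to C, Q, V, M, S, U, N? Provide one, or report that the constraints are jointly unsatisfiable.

C = False; Q = False; V = False; M = True; S = False; U = True; N = False

  (1) Q=F, N=F — not both ✓
  (2) {N, Q}: 0 true — at most one ✓
  (3) {C, U, S}: 1 true — exactly one ✓
  (4) {M, U, Q}: 2 true — at least one ✓
  (5) {V, Q, N}: 0 true — none ✓
  (6) {C, V, U}: 1 true — at most one ✓
  (7) {M, C, N}: 1 true — at most one ✓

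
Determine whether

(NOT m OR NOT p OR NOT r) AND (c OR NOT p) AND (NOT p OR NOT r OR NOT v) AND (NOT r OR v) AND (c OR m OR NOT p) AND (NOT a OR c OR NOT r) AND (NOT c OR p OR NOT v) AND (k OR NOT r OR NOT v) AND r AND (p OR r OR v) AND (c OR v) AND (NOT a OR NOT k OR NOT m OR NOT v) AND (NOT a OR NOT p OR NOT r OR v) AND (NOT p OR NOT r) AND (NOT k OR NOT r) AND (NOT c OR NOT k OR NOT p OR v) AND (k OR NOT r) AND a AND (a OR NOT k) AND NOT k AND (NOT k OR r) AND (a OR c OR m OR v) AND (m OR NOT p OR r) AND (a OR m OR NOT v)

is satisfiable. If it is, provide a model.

Case k = True:
  Clause (NOT k) is falsified — contradiction.
Case k = False:
  (r) forces r = True.
  Clause (k OR NOT r) is falsified — contradiction.
Both cases fail, so the formula is unsatisfiable.

No satisfying assignment exists.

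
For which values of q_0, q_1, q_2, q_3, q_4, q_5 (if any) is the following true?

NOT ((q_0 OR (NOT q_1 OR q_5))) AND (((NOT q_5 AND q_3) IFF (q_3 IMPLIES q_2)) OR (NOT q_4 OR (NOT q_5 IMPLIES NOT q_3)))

q_0 = False, q_1 = True, q_2 = True, q_3 = False, q_4 = True, q_5 = False

  NOT ((q_0 OR (NOT q_1 OR q_5))) = True
    q_0 OR (NOT q_1 OR q_5) = False
      NOT q_1 OR q_5 = False
        NOT q_1 = False
  ((NOT q_5 AND q_3) IFF (q_3 IMPLIES q_2)) OR (NOT q_4 OR (NOT q_5 IMPLIES NOT q_3)) = True
    (NOT q_5 AND q_3) IFF (q_3 IMPLIES q_2) = False
      NOT q_5 AND q_3 = False
        NOT q_5 = True
      q_3 IMPLIES q_2 = True
    NOT q_4 OR (NOT q_5 IMPLIES NOT q_3) = True
      NOT q_4 = False
      NOT q_5 IMPLIES NOT q_3 = True
        NOT q_5 = True
        NOT q_3 = True
Both conjuncts True, so the formula holds.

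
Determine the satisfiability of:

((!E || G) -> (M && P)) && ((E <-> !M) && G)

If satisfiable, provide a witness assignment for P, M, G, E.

P=T; M=T; G=T; E=F

  (!E || G) -> (M && P) = True
    !E || G = True
      !E = True
    M && P = True
  (E <-> !M) && G = True
    E <-> !M = True
      !M = False
Both conjuncts True, so the formula holds.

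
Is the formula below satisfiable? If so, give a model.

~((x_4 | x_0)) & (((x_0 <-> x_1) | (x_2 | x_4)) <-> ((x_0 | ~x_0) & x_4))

x_0 = False; x_1 = True; x_2 = False; x_4 = False

  ~((x_4 | x_0)) = True
    x_4 | x_0 = False
  ((x_0 <-> x_1) | (x_2 | x_4)) <-> ((x_0 | ~x_0) & x_4) = True
    (x_0 <-> x_1) | (x_2 | x_4) = False
      x_0 <-> x_1 = False
      x_2 | x_4 = False
    (x_0 | ~x_0) & x_4 = False
      x_0 | ~x_0 = True
        ~x_0 = True
Both conjuncts True, so the formula holds.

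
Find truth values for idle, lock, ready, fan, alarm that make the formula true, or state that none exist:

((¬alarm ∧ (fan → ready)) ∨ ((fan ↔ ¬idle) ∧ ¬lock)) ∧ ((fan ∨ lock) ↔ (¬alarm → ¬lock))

idle: False; lock: False; ready: False; fan: True; alarm: True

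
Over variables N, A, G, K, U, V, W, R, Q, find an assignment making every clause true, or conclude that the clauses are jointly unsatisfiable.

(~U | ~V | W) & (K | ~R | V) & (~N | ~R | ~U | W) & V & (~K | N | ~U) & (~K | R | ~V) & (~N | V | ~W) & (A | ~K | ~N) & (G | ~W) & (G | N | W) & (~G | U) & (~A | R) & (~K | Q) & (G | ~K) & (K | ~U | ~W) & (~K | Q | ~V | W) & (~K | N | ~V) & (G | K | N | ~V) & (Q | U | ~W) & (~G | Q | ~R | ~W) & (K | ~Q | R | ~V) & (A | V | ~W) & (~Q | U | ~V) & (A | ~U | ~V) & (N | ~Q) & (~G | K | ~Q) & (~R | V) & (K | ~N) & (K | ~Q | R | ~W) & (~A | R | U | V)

N=T; A=T; G=T; K=T; U=T; V=T; W=T; R=T; Q=T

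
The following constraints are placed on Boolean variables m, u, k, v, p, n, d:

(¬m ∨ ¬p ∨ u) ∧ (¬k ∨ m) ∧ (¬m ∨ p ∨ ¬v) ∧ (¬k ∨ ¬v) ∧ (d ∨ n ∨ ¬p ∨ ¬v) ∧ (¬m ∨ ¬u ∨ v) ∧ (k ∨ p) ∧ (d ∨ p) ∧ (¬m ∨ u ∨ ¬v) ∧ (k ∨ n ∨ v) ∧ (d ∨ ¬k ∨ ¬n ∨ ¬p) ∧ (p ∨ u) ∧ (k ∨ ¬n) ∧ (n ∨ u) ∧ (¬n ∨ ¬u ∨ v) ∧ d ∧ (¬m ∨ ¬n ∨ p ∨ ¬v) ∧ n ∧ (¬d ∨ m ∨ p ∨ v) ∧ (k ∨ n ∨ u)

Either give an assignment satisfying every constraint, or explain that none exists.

Case n = True:
  (k ∨ ¬n) forces k = True.
  (¬k ∨ m) forces m = True.
  (¬k ∨ ¬v) forces v = False.
  (¬m ∨ ¬u ∨ v) forces u = False.
  (¬m ∨ ¬p ∨ u) forces p = False.
  Clause (p ∨ u) is falsified — contradiction.
Case n = False:
  Clause (n) is falsified — contradiction.
Both cases fail, so the formula is unsatisfiable.

UNSATISFIABLE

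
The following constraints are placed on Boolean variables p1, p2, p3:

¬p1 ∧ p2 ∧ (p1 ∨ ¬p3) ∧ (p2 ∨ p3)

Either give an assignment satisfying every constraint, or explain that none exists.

Unit clause (¬p1) forces p1 = False.
Unit clause (p2) forces p2 = True.
In (p1 ∨ ¬p3) only ¬p3 is left, so p3 = False.
Check each clause:
  (¬p1): ¬p1 holds.
  (p2): p2 holds.
  (p1 ∨ ¬p3): ¬p3 holds.
  (p2 ∨ p3): p2 holds.
All clauses satisfied.

p1: False, p2: True, p3: False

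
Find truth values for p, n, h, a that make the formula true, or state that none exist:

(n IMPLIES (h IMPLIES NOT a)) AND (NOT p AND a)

p = False, n = False, h = False, a = True

  n IMPLIES (h IMPLIES NOT a) = True
    h IMPLIES NOT a = True
      NOT a = False
  NOT p AND a = True
    NOT p = True
Both conjuncts True, so the formula holds.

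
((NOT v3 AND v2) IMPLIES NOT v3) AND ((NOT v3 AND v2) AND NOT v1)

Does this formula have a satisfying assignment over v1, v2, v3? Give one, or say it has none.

v1 = False, v2 = True, v3 = False

  (NOT v3 AND v2) IMPLIES NOT v3 = True
    NOT v3 AND v2 = True
      NOT v3 = True
    NOT v3 = True
  (NOT v3 AND v2) AND NOT v1 = True
    NOT v3 AND v2 = True
      NOT v3 = True
    NOT v1 = True
Both conjuncts True, so the formula holds.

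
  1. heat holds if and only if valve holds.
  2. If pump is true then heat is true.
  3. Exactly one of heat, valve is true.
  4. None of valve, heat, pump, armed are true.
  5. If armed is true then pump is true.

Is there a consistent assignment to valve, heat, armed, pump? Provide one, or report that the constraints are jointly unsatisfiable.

Unsatisfiable

Case valve = True:
  Constraint (4) is violated (valve=T) — contradiction.
Case valve = False:
  (1) with valve=F forces heat = False.
  Constraint (3) is violated (heat=F, valve=F) — contradiction.
Both cases fail — unsatisfiable.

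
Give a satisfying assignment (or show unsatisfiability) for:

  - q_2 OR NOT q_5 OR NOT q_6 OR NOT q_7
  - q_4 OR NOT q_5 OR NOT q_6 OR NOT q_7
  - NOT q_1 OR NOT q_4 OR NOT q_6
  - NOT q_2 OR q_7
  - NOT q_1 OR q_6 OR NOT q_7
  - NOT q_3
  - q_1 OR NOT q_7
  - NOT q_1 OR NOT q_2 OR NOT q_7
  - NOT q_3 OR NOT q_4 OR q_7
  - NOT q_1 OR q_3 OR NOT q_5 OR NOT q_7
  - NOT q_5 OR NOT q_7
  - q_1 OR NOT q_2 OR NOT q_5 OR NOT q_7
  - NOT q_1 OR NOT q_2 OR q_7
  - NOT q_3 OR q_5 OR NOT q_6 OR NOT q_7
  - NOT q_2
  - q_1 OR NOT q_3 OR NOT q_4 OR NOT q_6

q_1: False, q_2: False, q_3: False, q_4: False, q_5: False, q_6: True, q_7: False

Unit clause (NOT q_3) forces q_3 = False.
Unit clause (NOT q_2) forces q_2 = False.
Set q_1 = False.
  then (q_1 OR NOT q_7) forces q_7 = False.
Set q_4 = False.
Set q_5 = False.
Set q_6 = True.
All clauses satisfied.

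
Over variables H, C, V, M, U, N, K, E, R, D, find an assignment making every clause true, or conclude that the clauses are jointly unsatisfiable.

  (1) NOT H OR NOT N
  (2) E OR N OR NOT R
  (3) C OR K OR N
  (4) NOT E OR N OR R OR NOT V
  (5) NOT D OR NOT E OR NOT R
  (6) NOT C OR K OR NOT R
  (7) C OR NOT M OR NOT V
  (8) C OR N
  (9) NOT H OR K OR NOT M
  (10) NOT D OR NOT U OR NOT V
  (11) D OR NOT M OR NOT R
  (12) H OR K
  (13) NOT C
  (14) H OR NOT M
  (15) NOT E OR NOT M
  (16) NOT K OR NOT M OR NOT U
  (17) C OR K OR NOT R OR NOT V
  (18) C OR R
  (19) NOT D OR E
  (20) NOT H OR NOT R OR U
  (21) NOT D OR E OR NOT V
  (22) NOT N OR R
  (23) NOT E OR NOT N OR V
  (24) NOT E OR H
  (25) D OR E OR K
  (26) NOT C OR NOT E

Unit clause (NOT C) forces C = False.
In (C OR R) only R is left, so R = True.
In (C OR N) only N is left, so N = True.
In (NOT H OR NOT N) only NOT H is left, so H = False.
In (H OR K) only K is left, so K = True.
In (H OR NOT M) only NOT M is left, so M = False.
In (NOT E OR H) only NOT E is left, so E = False.
In (NOT D OR E) only NOT D is left, so D = False.
Set V = False.
Set U = False.
All clauses satisfied.

H=F, C=F, V=F, M=F, U=F, N=T, K=T, E=F, R=T, D=F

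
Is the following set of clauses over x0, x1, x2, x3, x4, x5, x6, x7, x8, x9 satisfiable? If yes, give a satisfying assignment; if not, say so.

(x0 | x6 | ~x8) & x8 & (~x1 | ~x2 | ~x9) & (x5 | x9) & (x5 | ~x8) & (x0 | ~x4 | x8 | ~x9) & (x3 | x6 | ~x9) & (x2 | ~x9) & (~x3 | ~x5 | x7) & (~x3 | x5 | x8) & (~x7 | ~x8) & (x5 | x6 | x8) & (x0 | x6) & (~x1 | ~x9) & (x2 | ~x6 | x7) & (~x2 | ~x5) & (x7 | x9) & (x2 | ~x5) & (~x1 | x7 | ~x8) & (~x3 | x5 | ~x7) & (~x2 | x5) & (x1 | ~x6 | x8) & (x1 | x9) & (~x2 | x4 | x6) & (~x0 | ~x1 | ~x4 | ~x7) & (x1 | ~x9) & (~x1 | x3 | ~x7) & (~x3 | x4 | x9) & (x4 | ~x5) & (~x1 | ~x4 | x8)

Case x2 = True:
  (x8) forces x8 = True.
  (x5 | ~x8) forces x5 = True.
  Clause (~x2 | ~x5) is falsified — contradiction.
Case x2 = False:
  (x8) forces x8 = True.
  (x5 | ~x8) forces x5 = True.
  Clause (x2 | ~x5) is falsified — contradiction.
Both cases fail, so the formula is unsatisfiable.

The formula is unsatisfiable.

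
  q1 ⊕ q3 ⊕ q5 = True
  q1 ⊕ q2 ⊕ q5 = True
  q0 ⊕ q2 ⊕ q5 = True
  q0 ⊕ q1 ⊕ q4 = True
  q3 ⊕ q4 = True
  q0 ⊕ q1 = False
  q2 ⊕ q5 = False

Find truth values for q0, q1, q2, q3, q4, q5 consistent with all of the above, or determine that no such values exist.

q0: True, q1: True, q2: False, q3: False, q4: True, q5: False

q1 ⊕ q3 ⊕ q5 = T ⊕ F ⊕ F = True ✓
q1 ⊕ q2 ⊕ q5 = T ⊕ F ⊕ F = True ✓
q0 ⊕ q2 ⊕ q5 = T ⊕ F ⊕ F = True ✓
q0 ⊕ q1 ⊕ q4 = T ⊕ T ⊕ T = True ✓
q3 ⊕ q4 = F ⊕ T = True ✓
q0 ⊕ q1 = T ⊕ T = False ✓
q2 ⊕ q5 = F ⊕ F = False ✓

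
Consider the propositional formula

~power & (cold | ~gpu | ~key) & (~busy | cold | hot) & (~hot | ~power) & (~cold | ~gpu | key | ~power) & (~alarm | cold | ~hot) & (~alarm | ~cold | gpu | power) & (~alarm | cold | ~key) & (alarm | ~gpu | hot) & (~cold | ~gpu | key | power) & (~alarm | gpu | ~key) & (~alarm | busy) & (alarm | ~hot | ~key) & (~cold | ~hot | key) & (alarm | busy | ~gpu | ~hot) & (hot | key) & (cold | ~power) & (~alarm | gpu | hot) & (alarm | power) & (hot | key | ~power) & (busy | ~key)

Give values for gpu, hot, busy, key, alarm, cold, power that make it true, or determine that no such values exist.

gpu = True; hot = True; busy = True; key = True; alarm = True; cold = True; power = False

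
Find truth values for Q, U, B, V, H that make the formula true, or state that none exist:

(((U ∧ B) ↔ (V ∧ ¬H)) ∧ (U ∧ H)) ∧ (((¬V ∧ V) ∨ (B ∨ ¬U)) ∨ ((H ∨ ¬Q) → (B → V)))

Q: True; U: True; B: False; V: True; H: True

  ((U ∧ B) ↔ (V ∧ ¬H)) ∧ (U ∧ H) = True
    (U ∧ B) ↔ (V ∧ ¬H) = True
      U ∧ B = False
      V ∧ ¬H = False
        ¬H = False
    U ∧ H = True
  ((¬V ∧ V) ∨ (B ∨ ¬U)) ∨ ((H ∨ ¬Q) → (B → V)) = True
    (¬V ∧ V) ∨ (B ∨ ¬U) = False
      ¬V ∧ V = False
        ¬V = False
      B ∨ ¬U = False
        ¬U = False
    (H ∨ ¬Q) → (B → V) = True
      H ∨ ¬Q = True
        ¬Q = False
      B → V = True
Both conjuncts True, so the formula holds.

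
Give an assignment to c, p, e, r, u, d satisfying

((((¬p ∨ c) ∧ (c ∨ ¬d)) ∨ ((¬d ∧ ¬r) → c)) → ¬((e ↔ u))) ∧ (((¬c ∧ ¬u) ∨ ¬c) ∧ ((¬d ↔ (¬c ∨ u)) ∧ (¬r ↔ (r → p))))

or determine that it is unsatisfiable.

c: False; p: True; e: False; r: False; u: False; d: False

  (((¬p ∨ c) ∧ (c ∨ ¬d)) ∨ ((¬d ∧ ¬r) → c)) → ¬((e ↔ u)) = True
    ((¬p ∨ c) ∧ (c ∨ ¬d)) ∨ ((¬d ∧ ¬r) → c) = False
      (¬p ∨ c) ∧ (c ∨ ¬d) = False
        ¬p ∨ c = False
          ¬p = False
        c ∨ ¬d = True
          ¬d = True
      (¬d ∧ ¬r) → c = False
        ¬d ∧ ¬r = True
          ¬d = True
          ¬r = True
    ¬((e ↔ u)) = False
      e ↔ u = True
  ((¬c ∧ ¬u) ∨ ¬c) ∧ ((¬d ↔ (¬c ∨ u)) ∧ (¬r ↔ (r → p))) = True
    (¬c ∧ ¬u) ∨ ¬c = True
      ¬c ∧ ¬u = True
        ¬c = True
        ¬u = True
      ¬c = True
    (¬d ↔ (¬c ∨ u)) ∧ (¬r ↔ (r → p)) = True
      ¬d ↔ (¬c ∨ u) = True
        ¬d = True
        ¬c ∨ u = True
          ¬c = True
      ¬r ↔ (r → p) = True
        ¬r = True
        r → p = True
Both conjuncts True, so the formula holds.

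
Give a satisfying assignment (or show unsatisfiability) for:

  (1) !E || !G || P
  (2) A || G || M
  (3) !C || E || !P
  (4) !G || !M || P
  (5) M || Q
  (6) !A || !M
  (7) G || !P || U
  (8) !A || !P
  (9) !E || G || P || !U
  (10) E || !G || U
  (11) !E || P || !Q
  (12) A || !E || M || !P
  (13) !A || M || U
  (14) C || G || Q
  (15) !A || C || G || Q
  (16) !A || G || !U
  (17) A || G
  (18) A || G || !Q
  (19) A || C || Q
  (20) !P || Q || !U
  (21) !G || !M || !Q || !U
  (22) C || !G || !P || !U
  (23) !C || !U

E = False, G = True, U = True, P = False, A = False, C = False, M = False, Q = True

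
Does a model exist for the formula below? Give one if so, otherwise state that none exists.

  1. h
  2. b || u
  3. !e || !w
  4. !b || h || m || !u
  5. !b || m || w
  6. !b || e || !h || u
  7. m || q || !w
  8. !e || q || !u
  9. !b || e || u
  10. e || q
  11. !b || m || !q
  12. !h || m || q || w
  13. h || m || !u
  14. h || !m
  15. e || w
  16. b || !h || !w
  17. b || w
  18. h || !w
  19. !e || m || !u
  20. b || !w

q: True; u: True; m: True; h: True; w: False; b: True; e: True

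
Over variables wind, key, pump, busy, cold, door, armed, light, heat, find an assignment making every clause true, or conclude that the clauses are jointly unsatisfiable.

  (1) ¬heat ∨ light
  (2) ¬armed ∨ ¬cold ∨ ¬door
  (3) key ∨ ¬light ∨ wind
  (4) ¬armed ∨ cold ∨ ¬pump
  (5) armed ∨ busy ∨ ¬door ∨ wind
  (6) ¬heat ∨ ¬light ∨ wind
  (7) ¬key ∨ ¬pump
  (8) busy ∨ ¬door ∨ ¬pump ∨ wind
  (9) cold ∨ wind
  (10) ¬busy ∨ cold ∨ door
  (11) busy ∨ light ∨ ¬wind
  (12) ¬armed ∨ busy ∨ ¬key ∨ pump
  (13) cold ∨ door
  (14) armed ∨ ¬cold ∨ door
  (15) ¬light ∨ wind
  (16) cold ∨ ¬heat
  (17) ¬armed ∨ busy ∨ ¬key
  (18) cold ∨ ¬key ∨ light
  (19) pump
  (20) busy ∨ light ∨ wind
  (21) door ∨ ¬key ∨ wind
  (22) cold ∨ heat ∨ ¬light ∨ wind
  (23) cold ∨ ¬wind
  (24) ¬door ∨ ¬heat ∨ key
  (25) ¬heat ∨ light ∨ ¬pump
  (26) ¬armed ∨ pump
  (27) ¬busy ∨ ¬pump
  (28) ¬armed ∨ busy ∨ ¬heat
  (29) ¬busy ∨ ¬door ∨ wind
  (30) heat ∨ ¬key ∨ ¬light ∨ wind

Unit clause (pump) forces pump = True.
In (¬busy ∨ ¬pump) only ¬busy is left, so busy = False.
In (¬key ∨ ¬pump) only ¬key is left, so key = False.
Try wind = False:
  (key ∨ ¬light ∨ wind) forces light = False.
  clause (busy ∨ light ∨ wind) is falsified — backtrack.
So wind = True.
  then (busy ∨ light ∨ ¬wind) forces light = True.
  then (cold ∨ ¬wind) forces cold = True.
Set door = True.
  then (¬armed ∨ ¬cold ∨ ¬door) forces armed = False.
  then (¬door ∨ ¬heat ∨ key) forces heat = False.
All clauses satisfied.

wind=T, key=F, pump=T, busy=F, cold=T, door=T, armed=F, light=T, heat=F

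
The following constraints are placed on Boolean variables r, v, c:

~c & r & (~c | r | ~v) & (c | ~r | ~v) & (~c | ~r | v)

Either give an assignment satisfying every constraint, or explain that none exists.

Unit clause (~c) forces c = False.
Unit clause (r) forces r = True.
In (c | ~r | ~v) only ~v is left, so v = False.
Check each clause:
  (~c): ~c holds.
  (r): r holds.
  (~c | r | ~v): ~c holds.
  (c | ~r | ~v): ~v holds.
  (~c | ~r | v): ~c holds.
All clauses satisfied.

r = True; v = False; c = False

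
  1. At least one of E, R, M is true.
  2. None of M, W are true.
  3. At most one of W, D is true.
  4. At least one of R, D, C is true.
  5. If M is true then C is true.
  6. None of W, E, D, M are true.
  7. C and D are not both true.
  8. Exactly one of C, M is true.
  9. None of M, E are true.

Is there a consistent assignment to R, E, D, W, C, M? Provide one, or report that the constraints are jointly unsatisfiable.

R = True, E = False, D = False, W = False, C = True, M = False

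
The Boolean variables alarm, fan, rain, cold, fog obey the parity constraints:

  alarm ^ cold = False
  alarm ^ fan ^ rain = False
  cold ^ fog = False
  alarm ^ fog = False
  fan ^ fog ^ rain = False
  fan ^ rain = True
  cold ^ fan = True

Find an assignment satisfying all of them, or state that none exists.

alarm: True, fan: False, rain: True, cold: True, fog: True

alarm ^ cold = T ^ T = False ✓
alarm ^ fan ^ rain = T ^ F ^ T = False ✓
cold ^ fog = T ^ T = False ✓
alarm ^ fog = T ^ T = False ✓
fan ^ fog ^ rain = F ^ T ^ T = False ✓
fan ^ rain = F ^ T = True ✓
cold ^ fan = T ^ F = True ✓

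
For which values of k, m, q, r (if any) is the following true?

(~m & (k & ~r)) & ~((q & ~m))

k=T, m=F, q=F, r=F

  ~m & (k & ~r) = True
    ~m = True
    k & ~r = True
      ~r = True
  ~((q & ~m)) = True
    q & ~m = False
      ~m = True
Both conjuncts True, so the formula holds.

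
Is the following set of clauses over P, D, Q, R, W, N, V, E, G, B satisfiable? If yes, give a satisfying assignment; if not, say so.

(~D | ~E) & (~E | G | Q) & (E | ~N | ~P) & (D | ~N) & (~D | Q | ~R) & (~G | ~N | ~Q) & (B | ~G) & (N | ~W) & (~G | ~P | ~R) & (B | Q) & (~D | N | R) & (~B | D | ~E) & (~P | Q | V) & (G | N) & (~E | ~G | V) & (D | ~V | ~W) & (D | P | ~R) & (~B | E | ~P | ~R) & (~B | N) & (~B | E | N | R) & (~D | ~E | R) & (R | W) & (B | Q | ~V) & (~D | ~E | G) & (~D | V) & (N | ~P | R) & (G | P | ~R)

P = False, D = True, Q = False, R = False, W = True, N = True, V = True, E = False, G = False, B = True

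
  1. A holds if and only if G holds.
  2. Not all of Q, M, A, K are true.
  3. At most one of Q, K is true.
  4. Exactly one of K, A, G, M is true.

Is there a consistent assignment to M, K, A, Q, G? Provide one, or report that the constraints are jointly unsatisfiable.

M=F, K=T, A=F, Q=F, G=F

  (1) A=F, G=F — same ✓
  (2) {Q, M, A, K}: 1/4 true — not all ✓
  (3) {Q, K}: 1 true — at most one ✓
  (4) {K, A, G, M}: 1 true — exactly one ✓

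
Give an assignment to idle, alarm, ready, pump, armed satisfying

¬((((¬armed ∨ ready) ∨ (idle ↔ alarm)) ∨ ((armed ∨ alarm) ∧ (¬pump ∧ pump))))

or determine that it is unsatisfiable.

idle=T, alarm=F, ready=F, pump=T, armed=T

  ¬((((¬armed ∨ ready) ∨ (idle ↔ alarm)) ∨ ((armed ∨ alarm) ∧ (¬pump ∧ pump)))) = True
    ((¬armed ∨ ready) ∨ (idle ↔ alarm)) ∨ ((armed ∨ alarm) ∧ (¬pump ∧ pump)) = False
      (¬armed ∨ ready) ∨ (idle ↔ alarm) = False
        ¬armed ∨ ready = False
          ¬armed = False
        idle ↔ alarm = False
      (armed ∨ alarm) ∧ (¬pump ∧ pump) = False
        armed ∨ alarm = True
        ¬pump ∧ pump = False
          ¬pump = False
The formula evaluates to True.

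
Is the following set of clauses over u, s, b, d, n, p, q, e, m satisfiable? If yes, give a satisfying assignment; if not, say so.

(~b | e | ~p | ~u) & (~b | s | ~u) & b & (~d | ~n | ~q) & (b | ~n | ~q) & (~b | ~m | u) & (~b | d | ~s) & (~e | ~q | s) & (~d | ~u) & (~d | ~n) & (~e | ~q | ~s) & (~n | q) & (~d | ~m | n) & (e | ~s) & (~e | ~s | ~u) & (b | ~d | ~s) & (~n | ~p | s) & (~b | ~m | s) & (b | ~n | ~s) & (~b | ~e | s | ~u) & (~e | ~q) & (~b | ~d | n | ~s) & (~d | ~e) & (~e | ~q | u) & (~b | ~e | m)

u = False, s = False, b = True, d = True, n = False, p = True, q = True, e = False, m = False

Unit clause (b) forces b = True.
Set u = False.
  then (~b | ~m | u) forces m = False.
  then (~b | ~e | m) forces e = False.
  then (e | ~s) forces s = False.
Set d = True.
  then (~d | ~n) forces n = False.
Set p = True.
Set q = True.
All clauses satisfied.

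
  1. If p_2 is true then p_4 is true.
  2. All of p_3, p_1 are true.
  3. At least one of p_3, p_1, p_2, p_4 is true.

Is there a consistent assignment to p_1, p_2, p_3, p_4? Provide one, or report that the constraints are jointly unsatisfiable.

p_1 = True, p_2 = True, p_3 = True, p_4 = True

  (1) p_2=T ⇒ p_4: T ✓
  (2) {p_3, p_1}: all 2 true ✓
  (3) {p_3, p_1, p_2, p_4}: 4 true — at least one ✓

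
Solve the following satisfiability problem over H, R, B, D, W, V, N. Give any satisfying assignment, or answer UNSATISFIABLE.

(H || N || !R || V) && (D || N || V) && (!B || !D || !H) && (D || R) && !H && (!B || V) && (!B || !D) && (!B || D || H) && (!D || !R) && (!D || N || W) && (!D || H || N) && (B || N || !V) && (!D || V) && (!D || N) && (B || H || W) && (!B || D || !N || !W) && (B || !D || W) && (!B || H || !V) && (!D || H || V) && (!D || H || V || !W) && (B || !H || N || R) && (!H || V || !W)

Unit clause (!H) forces H = False.
Set R = True.
  then (!D || !R) forces D = False.
  then (!B || D || H) forces B = False.
  then (B || H || W) forces W = True.
Set V = True.
  then (B || N || !V) forces N = True.
All clauses satisfied.

H: False, R: True, B: False, D: False, W: True, V: True, N: True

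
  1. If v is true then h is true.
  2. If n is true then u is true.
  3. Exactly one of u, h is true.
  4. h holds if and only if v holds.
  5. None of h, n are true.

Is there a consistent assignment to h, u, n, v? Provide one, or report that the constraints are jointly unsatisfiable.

h=F; u=T; n=F; v=F

  (1) v=F ⇒ h: vacuous ✓
  (2) n=F ⇒ u: vacuous ✓
  (3) {u, h}: 1 true — exactly one ✓
  (4) h=F, v=F — same ✓
  (5) {h, n}: 0 true — none ✓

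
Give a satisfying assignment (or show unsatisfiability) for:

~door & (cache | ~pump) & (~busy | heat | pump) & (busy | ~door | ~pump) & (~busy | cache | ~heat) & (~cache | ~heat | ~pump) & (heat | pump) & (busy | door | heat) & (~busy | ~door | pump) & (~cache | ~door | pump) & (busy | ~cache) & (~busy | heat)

busy=F, door=F, cache=F, heat=T, pump=F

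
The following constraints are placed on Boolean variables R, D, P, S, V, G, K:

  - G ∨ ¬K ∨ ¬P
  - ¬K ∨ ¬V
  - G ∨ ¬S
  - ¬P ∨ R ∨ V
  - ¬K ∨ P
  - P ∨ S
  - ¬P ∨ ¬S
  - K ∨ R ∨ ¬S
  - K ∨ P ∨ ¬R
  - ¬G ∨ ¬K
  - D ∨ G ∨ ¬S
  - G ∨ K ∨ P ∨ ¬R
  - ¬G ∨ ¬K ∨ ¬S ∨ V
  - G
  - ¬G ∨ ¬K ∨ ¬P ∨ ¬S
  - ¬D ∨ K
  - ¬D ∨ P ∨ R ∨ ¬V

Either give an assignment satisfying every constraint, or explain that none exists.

Unit clause (G) forces G = True.
In (¬G ∨ ¬K) only ¬K is left, so K = False.
In (¬D ∨ K) only ¬D is left, so D = False.
Set R = True.
  then (K ∨ P ∨ ¬R) forces P = True.
  then (¬P ∨ ¬S) forces S = False.
Set V = False.
All clauses satisfied.

R = True; D = False; P = True; S = False; V = False; G = True; K = False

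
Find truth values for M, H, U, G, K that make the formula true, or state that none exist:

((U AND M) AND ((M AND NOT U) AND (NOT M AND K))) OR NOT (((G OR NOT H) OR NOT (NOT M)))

M: False, H: True, U: False, G: False, K: False

  ((U AND M) AND ((M AND NOT U) AND (NOT M AND K))) OR NOT (((G OR NOT H) OR NOT (NOT M))) = True
    (U AND M) AND ((M AND NOT U) AND (NOT M AND K)) = False
      U AND M = False
      (M AND NOT U) AND (NOT M AND K) = False
        M AND NOT U = False
          NOT U = True
        NOT M AND K = False
          NOT M = True
    NOT (((G OR NOT H) OR NOT (NOT M))) = True
      (G OR NOT H) OR NOT (NOT M) = False
        G OR NOT H = False
          NOT H = False
        NOT (NOT M) = False
          NOT M = True
The formula evaluates to True.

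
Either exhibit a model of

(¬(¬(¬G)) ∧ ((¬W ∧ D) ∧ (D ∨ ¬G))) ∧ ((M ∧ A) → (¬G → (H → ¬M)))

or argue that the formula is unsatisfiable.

W = False; D = True; G = False; M = True; H = False; A = True

  ¬(¬(¬G)) ∧ ((¬W ∧ D) ∧ (D ∨ ¬G)) = True
    ¬(¬(¬G)) = True
      ¬(¬G) = False
        ¬G = True
    (¬W ∧ D) ∧ (D ∨ ¬G) = True
      ¬W ∧ D = True
        ¬W = True
      D ∨ ¬G = True
        ¬G = True
  (M ∧ A) → (¬G → (H → ¬M)) = True
    M ∧ A = True
    ¬G → (H → ¬M) = True
      ¬G = True
      H → ¬M = True
        ¬M = False
Both conjuncts True, so the formula holds.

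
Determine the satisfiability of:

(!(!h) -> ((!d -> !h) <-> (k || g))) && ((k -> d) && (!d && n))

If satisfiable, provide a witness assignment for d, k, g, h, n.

d = False, k = False, g = True, h = False, n = True

  !(!h) -> ((!d -> !h) <-> (k || g)) = True
    !(!h) = False
      !h = True
    (!d -> !h) <-> (k || g) = True
      !d -> !h = True
        !d = True
        !h = True
      k || g = True
  (k -> d) && (!d && n) = True
    k -> d = True
    !d && n = True
      !d = True
Both conjuncts True, so the formula holds.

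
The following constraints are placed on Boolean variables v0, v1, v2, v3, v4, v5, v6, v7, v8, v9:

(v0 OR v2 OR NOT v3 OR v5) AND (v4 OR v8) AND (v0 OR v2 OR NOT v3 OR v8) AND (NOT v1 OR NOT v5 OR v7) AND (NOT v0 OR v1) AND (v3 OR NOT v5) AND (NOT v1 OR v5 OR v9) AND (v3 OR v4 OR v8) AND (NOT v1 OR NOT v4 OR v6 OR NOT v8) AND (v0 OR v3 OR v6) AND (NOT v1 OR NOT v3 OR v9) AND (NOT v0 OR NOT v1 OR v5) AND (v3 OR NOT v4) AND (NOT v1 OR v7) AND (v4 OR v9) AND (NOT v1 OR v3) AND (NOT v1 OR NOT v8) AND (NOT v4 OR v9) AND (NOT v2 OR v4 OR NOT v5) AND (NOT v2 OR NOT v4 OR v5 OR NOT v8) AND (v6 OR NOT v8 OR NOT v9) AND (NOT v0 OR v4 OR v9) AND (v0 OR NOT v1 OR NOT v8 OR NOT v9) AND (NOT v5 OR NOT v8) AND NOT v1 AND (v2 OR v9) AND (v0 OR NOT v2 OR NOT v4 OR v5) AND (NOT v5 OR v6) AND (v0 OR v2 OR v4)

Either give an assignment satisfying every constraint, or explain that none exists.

v0 = False, v1 = False, v2 = True, v3 = True, v4 = True, v5 = True, v6 = True, v7 = True, v8 = False, v9 = True

Unit clause (NOT v1) forces v1 = False.
In (NOT v0 OR v1) only NOT v0 is left, so v0 = False.
Set v2 = True.
Set v3 = True.
Set v4 = True.
  then (NOT v4 OR v9) forces v9 = True.
  then (v0 OR NOT v2 OR NOT v4 OR v5) forces v5 = True.
  then (NOT v5 OR v6) forces v6 = True.
  then (NOT v5 OR NOT v8) forces v8 = False.
Set v7 = True.
All clauses satisfied.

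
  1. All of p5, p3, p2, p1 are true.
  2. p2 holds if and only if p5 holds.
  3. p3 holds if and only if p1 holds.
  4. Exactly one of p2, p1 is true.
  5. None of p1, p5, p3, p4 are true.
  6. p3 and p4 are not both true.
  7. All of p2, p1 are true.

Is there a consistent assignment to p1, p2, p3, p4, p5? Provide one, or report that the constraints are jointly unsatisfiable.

UNSATISFIABLE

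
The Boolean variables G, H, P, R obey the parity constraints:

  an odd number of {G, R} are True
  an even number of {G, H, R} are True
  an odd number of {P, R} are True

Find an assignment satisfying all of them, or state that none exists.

G = True, H = True, P = True, R = False

{G, R}: 1 true → odd ✓
{G, H, R}: 2 true → even ✓
{P, R}: 1 true → odd ✓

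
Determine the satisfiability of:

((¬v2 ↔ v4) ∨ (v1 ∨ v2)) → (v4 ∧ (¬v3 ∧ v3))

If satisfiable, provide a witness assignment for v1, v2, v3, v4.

v1: False, v2: False, v3: True, v4: False

  ((¬v2 ↔ v4) ∨ (v1 ∨ v2)) → (v4 ∧ (¬v3 ∧ v3)) = True
    (¬v2 ↔ v4) ∨ (v1 ∨ v2) = False
      ¬v2 ↔ v4 = False
        ¬v2 = True
      v1 ∨ v2 = False
    v4 ∧ (¬v3 ∧ v3) = False
      ¬v3 ∧ v3 = False
        ¬v3 = False
The formula evaluates to True.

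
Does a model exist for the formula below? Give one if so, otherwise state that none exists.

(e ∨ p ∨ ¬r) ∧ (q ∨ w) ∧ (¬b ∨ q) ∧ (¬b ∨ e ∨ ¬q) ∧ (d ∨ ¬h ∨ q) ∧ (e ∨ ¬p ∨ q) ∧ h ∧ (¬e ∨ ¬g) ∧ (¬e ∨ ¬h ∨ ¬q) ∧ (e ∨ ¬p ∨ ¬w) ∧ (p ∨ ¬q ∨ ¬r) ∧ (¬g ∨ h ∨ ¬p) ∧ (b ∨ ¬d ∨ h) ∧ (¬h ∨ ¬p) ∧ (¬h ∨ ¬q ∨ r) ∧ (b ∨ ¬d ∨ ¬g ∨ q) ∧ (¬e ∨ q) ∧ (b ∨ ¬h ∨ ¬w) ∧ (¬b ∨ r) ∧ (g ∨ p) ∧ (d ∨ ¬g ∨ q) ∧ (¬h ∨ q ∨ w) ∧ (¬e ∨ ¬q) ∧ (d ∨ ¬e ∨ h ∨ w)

Unsatisfiable — no assignment works.

Case h = True:
  (¬h ∨ ¬p) forces p = False.
  (g ∨ p) forces g = True.
  (¬e ∨ ¬g) forces e = False.
  (e ∨ p ∨ ¬r) forces r = False.
  (¬h ∨ ¬q ∨ r) forces q = False.
  (q ∨ w) forces w = True.
  (¬b ∨ q) forces b = False.
  Clause (b ∨ ¬h ∨ ¬w) is falsified — contradiction.
Case h = False:
  Clause (h) is falsified — contradiction.
Both cases fail, so the formula is unsatisfiable.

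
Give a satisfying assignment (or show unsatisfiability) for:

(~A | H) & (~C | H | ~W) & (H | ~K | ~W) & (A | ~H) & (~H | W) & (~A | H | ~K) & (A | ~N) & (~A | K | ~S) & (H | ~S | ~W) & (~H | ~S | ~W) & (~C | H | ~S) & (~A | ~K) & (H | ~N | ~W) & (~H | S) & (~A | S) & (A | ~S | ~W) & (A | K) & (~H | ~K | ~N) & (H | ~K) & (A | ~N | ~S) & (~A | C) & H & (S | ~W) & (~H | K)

No satisfying assignment exists.

Case H = True:
  (A | ~H) forces A = True.
  (~H | W) forces W = True.
  (~H | ~S | ~W) forces S = False.
  Clause (~H | S) is falsified — contradiction.
Case H = False:
  Clause (H) is falsified — contradiction.
Both cases fail, so the formula is unsatisfiable.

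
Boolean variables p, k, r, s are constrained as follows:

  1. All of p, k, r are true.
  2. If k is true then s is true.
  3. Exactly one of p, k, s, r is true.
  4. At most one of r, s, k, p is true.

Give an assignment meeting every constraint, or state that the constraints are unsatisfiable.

Case p = True:
  (1) forces k = True.
  Constraint (3) is violated (p=T, k=T) — contradiction.
Case p = False:
  Constraint (1) is violated (p=F) — contradiction.
Both cases fail — unsatisfiable.

UNSATISFIABLE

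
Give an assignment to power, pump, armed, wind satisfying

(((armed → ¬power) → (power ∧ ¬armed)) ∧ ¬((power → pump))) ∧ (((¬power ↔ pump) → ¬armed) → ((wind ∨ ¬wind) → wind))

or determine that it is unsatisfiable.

power = True, pump = False, armed = True, wind = True

  ((armed → ¬power) → (power ∧ ¬armed)) ∧ ¬((power → pump)) = True
    (armed → ¬power) → (power ∧ ¬armed) = True
      armed → ¬power = False
        ¬power = False
      power ∧ ¬armed = False
        ¬armed = False
    ¬((power → pump)) = True
      power → pump = False
  ((¬power ↔ pump) → ¬armed) → ((wind ∨ ¬wind) → wind) = True
    (¬power ↔ pump) → ¬armed = False
      ¬power ↔ pump = True
        ¬power = False
      ¬armed = False
    (wind ∨ ¬wind) → wind = True
      wind ∨ ¬wind = True
        ¬wind = False
Both conjuncts True, so the formula holds.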